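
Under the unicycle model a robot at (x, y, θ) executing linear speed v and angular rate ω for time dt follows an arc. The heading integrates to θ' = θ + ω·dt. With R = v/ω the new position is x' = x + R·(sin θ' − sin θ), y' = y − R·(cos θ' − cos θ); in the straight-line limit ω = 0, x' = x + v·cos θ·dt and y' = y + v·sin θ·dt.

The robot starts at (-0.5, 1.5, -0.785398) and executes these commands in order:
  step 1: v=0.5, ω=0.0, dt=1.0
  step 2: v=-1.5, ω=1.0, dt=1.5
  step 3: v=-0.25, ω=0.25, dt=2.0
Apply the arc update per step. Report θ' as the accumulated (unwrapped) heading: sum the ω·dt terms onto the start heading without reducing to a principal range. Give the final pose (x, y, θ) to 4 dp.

(-2.4720, 0.8122, 1.2146)

step 1: θ'=-0.7854 (straight) → pose (-0.1464, 1.1464, -0.7854)
step 2: θ'=0.7146 (R=-1.5000) → pose (-2.1901, 1.2188, 0.7146)
step 3: θ'=1.2146 (R=-1.0000) → pose (-2.4720, 0.8122, 1.2146)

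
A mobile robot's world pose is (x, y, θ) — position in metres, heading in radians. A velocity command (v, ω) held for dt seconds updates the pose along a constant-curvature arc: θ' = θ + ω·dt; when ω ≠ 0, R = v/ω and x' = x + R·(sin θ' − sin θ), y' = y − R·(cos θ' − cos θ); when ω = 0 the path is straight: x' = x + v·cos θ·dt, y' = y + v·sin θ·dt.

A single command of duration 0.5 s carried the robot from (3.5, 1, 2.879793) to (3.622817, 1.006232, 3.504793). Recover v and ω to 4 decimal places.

Δθ = 3.504793 − 2.879793 = 0.625000
ω = Δθ/dt = 0.625000/0.5 = 1.2500
R = Δx/(sin θ' − sin θ) = -0.2000
v = R·ω = -0.2000·1.2500 = -0.2500

v = -0.2500, ω = 1.2500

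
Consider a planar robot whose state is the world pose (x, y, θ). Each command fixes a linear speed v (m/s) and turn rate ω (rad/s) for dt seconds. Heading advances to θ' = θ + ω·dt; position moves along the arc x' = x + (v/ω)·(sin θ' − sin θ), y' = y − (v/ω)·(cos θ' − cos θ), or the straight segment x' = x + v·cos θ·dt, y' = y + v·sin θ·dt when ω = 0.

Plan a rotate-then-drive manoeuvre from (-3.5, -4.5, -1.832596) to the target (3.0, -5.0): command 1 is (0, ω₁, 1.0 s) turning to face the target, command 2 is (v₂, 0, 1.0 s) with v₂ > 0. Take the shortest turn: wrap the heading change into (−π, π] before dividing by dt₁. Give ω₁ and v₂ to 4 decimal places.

heading to target = atan2(-5−-4.5, 3−-3.5) = -0.0768
Δθ = wrap(-0.0768 − -1.8326) = 1.7558; ω₁ = Δθ/dt₁ = 1.7558
distance = √((3−-3.5)² + (-5−-4.5)²) = 6.5192; v₂ = distance/dt₂ = 6.5192

ω₁ = 1.7558, v₂ = 6.5192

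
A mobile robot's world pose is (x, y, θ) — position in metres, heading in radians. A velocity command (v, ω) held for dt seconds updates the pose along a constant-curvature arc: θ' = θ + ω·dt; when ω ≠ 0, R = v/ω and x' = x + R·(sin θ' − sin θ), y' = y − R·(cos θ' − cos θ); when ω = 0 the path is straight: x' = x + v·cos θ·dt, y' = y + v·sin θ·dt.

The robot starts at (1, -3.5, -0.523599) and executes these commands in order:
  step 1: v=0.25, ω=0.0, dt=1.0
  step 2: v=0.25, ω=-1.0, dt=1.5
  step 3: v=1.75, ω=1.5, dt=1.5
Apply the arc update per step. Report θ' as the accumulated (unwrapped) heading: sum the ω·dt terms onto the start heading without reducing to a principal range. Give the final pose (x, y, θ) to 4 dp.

step 1: θ'=-0.5236 (straight) → pose (1.2165, -3.6250, -0.5236)
step 2: θ'=-2.0236 (R=-0.2500) → pose (1.3163, -3.9509, -2.0236)
step 3: θ'=0.2264 (R=1.1667) → pose (2.6273, -5.5982, 0.2264)

(2.6273, -5.5982, 0.2264)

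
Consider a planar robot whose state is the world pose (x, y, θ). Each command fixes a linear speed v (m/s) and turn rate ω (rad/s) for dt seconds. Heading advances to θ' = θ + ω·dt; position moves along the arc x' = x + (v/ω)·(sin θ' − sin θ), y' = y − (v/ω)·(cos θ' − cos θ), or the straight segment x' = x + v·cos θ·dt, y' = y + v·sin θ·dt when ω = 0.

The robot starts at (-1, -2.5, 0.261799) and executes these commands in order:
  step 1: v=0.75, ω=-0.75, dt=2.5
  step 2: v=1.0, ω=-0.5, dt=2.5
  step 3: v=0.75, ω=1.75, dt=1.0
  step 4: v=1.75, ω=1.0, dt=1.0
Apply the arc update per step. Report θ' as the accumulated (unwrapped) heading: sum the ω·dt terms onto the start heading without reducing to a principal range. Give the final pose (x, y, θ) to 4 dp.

(-0.0851, -6.9136, -0.1132)

step 1: θ'=-1.6132 (R=-1.0000) → pose (0.2579, -3.5083, -1.6132)
step 2: θ'=-2.8632 (R=-2.0000) → pose (-1.1907, -5.3465, -2.8632)
step 3: θ'=-1.1132 (R=0.4286) → pose (-1.4574, -5.9479, -1.1132)
step 4: θ'=-0.1132 (R=1.7500) → pose (-0.0851, -6.9136, -0.1132)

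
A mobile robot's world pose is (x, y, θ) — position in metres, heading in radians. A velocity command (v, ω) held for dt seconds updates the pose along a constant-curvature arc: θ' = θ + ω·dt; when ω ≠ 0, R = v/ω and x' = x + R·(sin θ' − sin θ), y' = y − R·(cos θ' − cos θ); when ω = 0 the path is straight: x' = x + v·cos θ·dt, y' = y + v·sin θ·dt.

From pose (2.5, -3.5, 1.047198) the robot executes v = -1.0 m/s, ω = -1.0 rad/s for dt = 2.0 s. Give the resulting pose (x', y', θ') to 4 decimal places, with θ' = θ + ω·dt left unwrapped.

(0.8189, -3.5794, -0.9528)

θ' = 1.0472 + -1.0·2.0 = -0.9528
R = v/ω = -1.0/-1.0 = 1.0000
x' = 2.5 + 1.0000·(sin -0.9528 − sin 1.0472) = 0.8189
y' = -3.5 − 1.0000·(cos -0.9528 − cos 1.0472) = -3.5794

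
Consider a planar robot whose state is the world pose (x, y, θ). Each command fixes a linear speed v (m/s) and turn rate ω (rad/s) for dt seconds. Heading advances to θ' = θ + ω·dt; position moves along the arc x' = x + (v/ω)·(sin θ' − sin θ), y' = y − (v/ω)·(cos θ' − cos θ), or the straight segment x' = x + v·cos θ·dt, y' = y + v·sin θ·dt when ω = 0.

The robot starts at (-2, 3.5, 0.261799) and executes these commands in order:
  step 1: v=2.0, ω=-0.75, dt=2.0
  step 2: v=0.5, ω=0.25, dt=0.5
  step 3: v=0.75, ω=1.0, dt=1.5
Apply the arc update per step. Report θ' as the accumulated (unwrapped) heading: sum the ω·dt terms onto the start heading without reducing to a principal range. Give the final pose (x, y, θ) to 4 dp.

(2.2626, 1.2010, 0.3868)

step 1: θ'=-1.2382 (R=-2.6667) → pose (1.2107, 1.7949, -1.2382)
step 2: θ'=-1.1132 (R=2.0000) → pose (1.3069, 1.5643, -1.1132)
step 3: θ'=0.3868 (R=0.7500) → pose (2.2626, 1.2010, 0.3868)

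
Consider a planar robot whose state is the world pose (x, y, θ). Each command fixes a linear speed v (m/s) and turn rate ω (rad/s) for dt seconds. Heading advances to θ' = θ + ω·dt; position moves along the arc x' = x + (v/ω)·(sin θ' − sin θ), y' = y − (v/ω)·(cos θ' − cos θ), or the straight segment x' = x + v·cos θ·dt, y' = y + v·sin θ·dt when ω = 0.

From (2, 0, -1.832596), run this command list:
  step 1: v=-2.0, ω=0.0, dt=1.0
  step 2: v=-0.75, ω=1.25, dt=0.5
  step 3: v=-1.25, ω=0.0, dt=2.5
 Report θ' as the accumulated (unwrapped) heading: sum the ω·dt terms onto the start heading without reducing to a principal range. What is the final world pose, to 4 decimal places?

step 1: θ'=-1.8326 (straight) → pose (2.5176, 1.9319, -1.8326)
step 2: θ'=-1.2076 (R=-0.6000) → pose (2.4989, 2.3003, -1.2076)
step 3: θ'=-1.2076 (straight) → pose (1.3887, 5.2214, -1.2076)

(1.3887, 5.2214, -1.2076)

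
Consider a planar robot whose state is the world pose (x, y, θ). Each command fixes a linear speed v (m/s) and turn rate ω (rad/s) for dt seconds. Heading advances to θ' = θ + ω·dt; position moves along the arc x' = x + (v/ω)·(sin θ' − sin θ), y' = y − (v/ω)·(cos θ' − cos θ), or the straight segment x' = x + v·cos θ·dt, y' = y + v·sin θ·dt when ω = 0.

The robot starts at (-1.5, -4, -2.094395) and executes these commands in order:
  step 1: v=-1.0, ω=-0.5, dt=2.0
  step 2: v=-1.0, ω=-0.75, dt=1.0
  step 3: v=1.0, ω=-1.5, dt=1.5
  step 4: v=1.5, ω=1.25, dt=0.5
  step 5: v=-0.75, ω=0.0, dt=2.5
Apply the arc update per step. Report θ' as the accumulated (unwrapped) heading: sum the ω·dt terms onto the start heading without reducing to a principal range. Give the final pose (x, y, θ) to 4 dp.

step 1: θ'=-3.0944 (R=2.0000) → pose (0.1377, -3.0022, -3.0944)
step 2: θ'=-3.8444 (R=1.3333) → pose (1.0624, -3.3167, -3.8444)
step 3: θ'=-6.0944 (R=-0.6667) → pose (1.3682, -2.1532, -6.0944)
step 4: θ'=-5.4694 (R=1.2000) → pose (2.0153, -1.7986, -5.4694)
step 5: θ'=-5.4694 (straight) → pose (0.7276, -3.1615, -5.4694)

(0.7276, -3.1615, -5.4694)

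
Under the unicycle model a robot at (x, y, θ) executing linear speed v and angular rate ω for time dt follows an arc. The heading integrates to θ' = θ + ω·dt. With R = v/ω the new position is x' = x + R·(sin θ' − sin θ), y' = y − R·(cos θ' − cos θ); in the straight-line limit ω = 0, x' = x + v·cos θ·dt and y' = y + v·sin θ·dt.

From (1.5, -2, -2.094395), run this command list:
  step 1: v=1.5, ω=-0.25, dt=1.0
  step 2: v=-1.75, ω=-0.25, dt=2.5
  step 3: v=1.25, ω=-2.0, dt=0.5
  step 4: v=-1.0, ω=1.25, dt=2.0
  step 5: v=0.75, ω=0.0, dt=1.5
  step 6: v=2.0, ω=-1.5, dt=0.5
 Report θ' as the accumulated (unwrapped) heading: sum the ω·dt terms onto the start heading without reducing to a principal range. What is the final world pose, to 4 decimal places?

(5.0723, -2.4313, -2.2194)

step 1: θ'=-2.3444 (R=-6.0000) → pose (0.5963, -3.1923, -2.3444)
step 2: θ'=-2.9694 (R=7.0000) → pose (4.4046, -1.1868, -2.9694)
step 3: θ'=-3.9694 (R=-0.6250) → pose (3.8373, -0.9939, -3.9694)
step 4: θ'=-1.4694 (R=-0.8000) → pose (5.2223, -0.3717, -1.4694)
step 5: θ'=-1.4694 (straight) → pose (5.3362, -1.4909, -1.4694)
step 6: θ'=-2.2194 (R=-1.3333) → pose (5.0723, -2.4313, -2.2194)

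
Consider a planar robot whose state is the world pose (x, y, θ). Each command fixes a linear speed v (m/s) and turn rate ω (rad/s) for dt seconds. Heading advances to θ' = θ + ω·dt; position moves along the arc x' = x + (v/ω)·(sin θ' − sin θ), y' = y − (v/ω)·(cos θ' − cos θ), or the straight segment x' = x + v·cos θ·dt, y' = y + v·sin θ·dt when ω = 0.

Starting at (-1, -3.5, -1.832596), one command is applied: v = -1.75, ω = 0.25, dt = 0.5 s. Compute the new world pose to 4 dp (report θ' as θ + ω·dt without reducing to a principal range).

θ' = -1.8326 + 0.25·0.5 = -1.7076
R = v/ω = -1.75/0.25 = -7.0000
x' = -1 + -7.0000·(sin -1.7076 − sin -1.8326) = -0.8269
y' = -3.5 − -7.0000·(cos -1.7076 − cos -1.8326) = -2.6429

(-0.8269, -2.6429, -1.7076)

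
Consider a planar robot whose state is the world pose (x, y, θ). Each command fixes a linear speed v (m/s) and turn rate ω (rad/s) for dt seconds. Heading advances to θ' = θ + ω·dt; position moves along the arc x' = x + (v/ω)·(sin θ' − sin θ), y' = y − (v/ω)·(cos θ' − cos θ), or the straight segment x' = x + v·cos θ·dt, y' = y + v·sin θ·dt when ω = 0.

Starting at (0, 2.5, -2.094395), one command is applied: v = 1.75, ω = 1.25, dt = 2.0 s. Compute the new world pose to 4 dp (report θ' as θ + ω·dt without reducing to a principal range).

(1.7648, 0.5136, 0.4056)

θ' = -2.0944 + 1.25·2.0 = 0.4056
R = v/ω = 1.75/1.25 = 1.4000
x' = 0 + 1.4000·(sin 0.4056 − sin -2.0944) = 1.7648
y' = 2.5 − 1.4000·(cos 0.4056 − cos -2.0944) = 0.5136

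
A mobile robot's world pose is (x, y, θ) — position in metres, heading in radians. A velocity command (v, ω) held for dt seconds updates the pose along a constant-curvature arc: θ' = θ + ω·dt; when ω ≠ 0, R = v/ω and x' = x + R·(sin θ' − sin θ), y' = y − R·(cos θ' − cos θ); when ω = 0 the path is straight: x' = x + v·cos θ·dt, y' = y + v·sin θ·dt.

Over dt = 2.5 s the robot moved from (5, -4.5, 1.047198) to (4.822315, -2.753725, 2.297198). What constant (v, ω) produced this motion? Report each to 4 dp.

v = 0.7500, ω = 0.5000

Δθ = 2.297198 − 1.047198 = 1.250000
ω = Δθ/dt = 1.250000/2.5 = 0.5000
R = −Δy/(cos θ' − cos θ) = 1.5000
v = R·ω = 1.5000·0.5000 = 0.7500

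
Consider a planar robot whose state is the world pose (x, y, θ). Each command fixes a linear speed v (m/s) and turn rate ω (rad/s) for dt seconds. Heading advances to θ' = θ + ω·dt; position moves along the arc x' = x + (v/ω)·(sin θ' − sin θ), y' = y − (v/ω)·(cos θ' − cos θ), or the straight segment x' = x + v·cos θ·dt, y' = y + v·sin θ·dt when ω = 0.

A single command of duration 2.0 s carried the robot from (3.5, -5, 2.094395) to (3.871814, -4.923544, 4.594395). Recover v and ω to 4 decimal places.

Δθ = 4.594395 − 2.094395 = 2.500000
ω = Δθ/dt = 2.500000/2.0 = 1.2500
R = Δx/(sin θ' − sin θ) = -0.2000
v = R·ω = -0.2000·1.2500 = -0.2500

v = -0.2500, ω = 1.2500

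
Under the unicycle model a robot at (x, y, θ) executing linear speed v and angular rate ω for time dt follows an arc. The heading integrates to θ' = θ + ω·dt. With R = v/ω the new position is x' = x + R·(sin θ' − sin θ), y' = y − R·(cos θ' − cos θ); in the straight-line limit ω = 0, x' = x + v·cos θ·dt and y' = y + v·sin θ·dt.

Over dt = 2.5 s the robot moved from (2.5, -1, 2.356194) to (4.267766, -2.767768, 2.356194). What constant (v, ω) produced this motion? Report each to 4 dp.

v = -1.0000, ω = 0.0000

Δθ = 2.356194 − 2.356194 = 0.000000
ω = Δθ/dt = 0.000000/2.5 = 0.0000
ω = 0 → v = (Δx·cos θ + Δy·sin θ)/dt = -1.0000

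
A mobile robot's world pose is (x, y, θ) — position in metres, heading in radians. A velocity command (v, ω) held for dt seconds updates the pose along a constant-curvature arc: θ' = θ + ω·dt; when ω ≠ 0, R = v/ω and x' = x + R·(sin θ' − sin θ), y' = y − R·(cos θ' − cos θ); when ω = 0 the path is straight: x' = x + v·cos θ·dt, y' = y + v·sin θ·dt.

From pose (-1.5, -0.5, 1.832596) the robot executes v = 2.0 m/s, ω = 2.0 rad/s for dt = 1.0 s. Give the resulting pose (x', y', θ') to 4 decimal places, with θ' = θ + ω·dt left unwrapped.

(-3.1032, 0.0118, 3.8326)

θ' = 1.8326 + 2.0·1.0 = 3.8326
R = v/ω = 2.0/2.0 = 1.0000
x' = -1.5 + 1.0000·(sin 3.8326 − sin 1.8326) = -3.1032
y' = -0.5 − 1.0000·(cos 3.8326 − cos 1.8326) = 0.0118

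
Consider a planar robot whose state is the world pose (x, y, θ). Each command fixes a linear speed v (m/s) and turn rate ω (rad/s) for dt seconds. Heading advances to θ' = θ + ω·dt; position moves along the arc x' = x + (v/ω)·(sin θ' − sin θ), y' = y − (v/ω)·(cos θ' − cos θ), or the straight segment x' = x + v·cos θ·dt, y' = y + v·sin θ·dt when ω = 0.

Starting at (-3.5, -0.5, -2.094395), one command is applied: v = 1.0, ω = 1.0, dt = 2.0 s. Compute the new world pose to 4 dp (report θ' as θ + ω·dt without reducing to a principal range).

(-2.7282, -1.9955, -0.0944)

θ' = -2.0944 + 1.0·2.0 = -0.0944
R = v/ω = 1.0/1.0 = 1.0000
x' = -3.5 + 1.0000·(sin -0.0944 − sin -2.0944) = -2.7282
y' = -0.5 − 1.0000·(cos -0.0944 − cos -2.0944) = -1.9955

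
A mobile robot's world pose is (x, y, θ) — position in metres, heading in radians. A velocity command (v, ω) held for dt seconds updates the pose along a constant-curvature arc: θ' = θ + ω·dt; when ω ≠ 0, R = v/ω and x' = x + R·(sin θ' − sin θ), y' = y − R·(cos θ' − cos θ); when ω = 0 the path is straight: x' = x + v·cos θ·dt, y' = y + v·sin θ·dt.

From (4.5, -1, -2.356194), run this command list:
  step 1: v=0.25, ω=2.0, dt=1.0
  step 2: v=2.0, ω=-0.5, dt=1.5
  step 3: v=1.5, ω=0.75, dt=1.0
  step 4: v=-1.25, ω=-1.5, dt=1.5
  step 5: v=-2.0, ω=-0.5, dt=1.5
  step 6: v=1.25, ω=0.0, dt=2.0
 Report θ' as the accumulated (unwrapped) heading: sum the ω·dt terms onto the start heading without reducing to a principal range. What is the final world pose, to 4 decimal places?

step 1: θ'=-0.3562 (R=0.1250) → pose (4.5448, -1.2055, -0.3562)
step 2: θ'=-1.1062 (R=-4.0000) → pose (6.7260, -3.1622, -1.1062)
step 3: θ'=-0.3562 (R=2.0000) → pose (7.8165, -4.1405, -0.3562)
step 4: θ'=-2.6062 (R=0.8333) → pose (7.6820, -2.6428, -2.6062)
step 5: θ'=-3.3562 (R=4.0000) → pose (10.5745, -2.1748, -3.3562)
step 6: θ'=-3.3562 (straight) → pose (8.1319, -1.6424, -3.3562)

(8.1319, -1.6424, -3.3562)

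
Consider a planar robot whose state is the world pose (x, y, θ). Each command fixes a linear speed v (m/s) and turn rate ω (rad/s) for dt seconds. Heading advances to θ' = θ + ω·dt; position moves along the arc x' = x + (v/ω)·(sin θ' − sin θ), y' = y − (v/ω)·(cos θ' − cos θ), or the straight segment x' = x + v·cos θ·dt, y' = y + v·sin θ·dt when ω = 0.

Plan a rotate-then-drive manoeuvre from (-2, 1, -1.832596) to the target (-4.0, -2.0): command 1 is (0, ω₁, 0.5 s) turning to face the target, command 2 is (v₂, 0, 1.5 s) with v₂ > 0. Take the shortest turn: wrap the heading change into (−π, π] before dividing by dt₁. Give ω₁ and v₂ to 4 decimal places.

ω₁ = -0.6524, v₂ = 2.4037

heading to target = atan2(-2−1, -4−-2) = -2.1588
Δθ = wrap(-2.1588 − -1.8326) = -0.3262; ω₁ = Δθ/dt₁ = -0.6524
distance = √((-4−-2)² + (-2−1)²) = 3.6056; v₂ = distance/dt₂ = 2.4037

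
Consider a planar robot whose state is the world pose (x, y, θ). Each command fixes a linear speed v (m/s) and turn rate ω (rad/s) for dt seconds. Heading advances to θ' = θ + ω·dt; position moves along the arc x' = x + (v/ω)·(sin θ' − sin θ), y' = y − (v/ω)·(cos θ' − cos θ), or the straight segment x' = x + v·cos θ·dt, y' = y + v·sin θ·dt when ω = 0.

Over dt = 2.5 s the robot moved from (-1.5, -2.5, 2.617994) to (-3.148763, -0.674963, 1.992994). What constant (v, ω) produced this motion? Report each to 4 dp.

Δθ = 1.992994 − 2.617994 = -0.625000
ω = Δθ/dt = -0.625000/2.5 = -0.2500
R = −Δy/(cos θ' − cos θ) = -4.0000
v = R·ω = -4.0000·-0.2500 = 1.0000

v = 1.0000, ω = -0.2500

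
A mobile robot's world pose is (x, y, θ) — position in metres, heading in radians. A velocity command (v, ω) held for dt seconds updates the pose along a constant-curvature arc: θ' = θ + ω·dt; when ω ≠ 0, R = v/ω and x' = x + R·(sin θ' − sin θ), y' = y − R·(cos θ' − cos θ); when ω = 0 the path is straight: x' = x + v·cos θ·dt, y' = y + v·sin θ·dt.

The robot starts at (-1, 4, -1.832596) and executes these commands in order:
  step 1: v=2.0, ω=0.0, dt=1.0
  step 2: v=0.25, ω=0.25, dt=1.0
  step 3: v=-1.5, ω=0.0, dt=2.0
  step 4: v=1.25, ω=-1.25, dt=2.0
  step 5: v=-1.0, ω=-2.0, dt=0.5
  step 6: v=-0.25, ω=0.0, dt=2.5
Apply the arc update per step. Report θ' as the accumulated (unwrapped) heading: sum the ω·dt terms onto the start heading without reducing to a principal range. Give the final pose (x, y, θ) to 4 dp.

(-3.4884, 3.1857, -5.0826)

step 1: θ'=-1.8326 (straight) → pose (-1.5176, 2.0681, -1.8326)
step 2: θ'=-1.5826 (R=1.0000) → pose (-1.5516, 1.8211, -1.5826)
step 3: θ'=-1.5826 (straight) → pose (-1.5162, 4.8209, -1.5826)
step 4: θ'=-4.0826 (R=-1.0000) → pose (-3.3243, 4.2437, -4.0826)
step 5: θ'=-5.0826 (R=0.5000) → pose (-3.2623, 3.7683, -5.0826)
step 6: θ'=-5.0826 (straight) → pose (-3.4884, 3.1857, -5.0826)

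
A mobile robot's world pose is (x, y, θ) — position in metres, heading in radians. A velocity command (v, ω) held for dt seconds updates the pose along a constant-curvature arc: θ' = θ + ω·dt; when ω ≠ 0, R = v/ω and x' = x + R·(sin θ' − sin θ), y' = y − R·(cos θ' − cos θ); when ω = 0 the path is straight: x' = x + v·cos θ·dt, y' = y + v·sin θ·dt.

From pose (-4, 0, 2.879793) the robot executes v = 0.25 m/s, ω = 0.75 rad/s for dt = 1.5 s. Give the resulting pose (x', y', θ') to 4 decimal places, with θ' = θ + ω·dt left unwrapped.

(-4.3396, -0.1053, 4.0048)

θ' = 2.8798 + 0.75·1.5 = 4.0048
R = v/ω = 0.25/0.75 = 0.3333
x' = -4 + 0.3333·(sin 4.0048 − sin 2.8798) = -4.3396
y' = 0 − 0.3333·(cos 4.0048 − cos 2.8798) = -0.1053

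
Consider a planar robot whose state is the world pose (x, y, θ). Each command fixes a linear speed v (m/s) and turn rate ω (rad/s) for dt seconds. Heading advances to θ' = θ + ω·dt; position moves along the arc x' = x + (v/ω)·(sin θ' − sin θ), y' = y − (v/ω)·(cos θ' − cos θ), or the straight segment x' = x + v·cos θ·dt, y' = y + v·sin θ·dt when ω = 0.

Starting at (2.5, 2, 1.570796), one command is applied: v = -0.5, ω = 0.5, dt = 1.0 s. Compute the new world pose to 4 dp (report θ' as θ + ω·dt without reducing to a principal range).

(2.6224, 1.5206, 2.0708)

θ' = 1.5708 + 0.5·1.0 = 2.0708
R = v/ω = -0.5/0.5 = -1.0000
x' = 2.5 + -1.0000·(sin 2.0708 − sin 1.5708) = 2.6224
y' = 2 − -1.0000·(cos 2.0708 − cos 1.5708) = 1.5206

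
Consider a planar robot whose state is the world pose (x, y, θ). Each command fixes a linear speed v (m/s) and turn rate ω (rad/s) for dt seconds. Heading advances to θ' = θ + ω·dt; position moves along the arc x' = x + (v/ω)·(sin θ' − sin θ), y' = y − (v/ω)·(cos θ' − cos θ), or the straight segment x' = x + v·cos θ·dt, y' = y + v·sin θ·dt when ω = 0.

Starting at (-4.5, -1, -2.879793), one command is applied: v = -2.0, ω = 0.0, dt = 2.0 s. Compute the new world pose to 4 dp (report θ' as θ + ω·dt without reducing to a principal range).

θ' = -2.8798 + 0.0·2.0 = -2.8798
ω = 0 → straight: x' = -4.5 + -2.0·cos(-2.8798)·2.0 = -0.6363
y' = -1 + -2.0·sin(-2.8798)·2.0 = 0.0353

(-0.6363, 0.0353, -2.8798)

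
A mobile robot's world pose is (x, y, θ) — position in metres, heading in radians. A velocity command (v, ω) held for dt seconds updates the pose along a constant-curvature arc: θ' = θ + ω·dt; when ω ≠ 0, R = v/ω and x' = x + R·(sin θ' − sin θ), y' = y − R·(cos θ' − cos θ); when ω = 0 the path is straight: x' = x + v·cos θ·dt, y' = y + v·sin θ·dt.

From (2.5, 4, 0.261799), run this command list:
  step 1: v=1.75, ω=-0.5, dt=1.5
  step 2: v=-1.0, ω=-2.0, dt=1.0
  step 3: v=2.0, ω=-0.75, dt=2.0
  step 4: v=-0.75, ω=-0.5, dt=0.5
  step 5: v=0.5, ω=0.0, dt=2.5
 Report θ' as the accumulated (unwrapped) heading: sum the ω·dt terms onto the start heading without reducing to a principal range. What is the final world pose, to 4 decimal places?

step 1: θ'=-0.4882 (R=-3.5000) → pose (5.0475, 3.7104, -0.4882)
step 2: θ'=-2.4882 (R=0.5000) → pose (4.9781, 4.5490, -2.4882)
step 3: θ'=-3.9882 (R=-2.6667) → pose (1.3596, 4.8996, -3.9882)
step 4: θ'=-4.2382 (R=1.5000) → pose (1.5706, 4.5908, -4.2382)
step 5: θ'=-4.2382 (straight) → pose (0.9998, 5.7029, -4.2382)

(0.9998, 5.7029, -4.2382)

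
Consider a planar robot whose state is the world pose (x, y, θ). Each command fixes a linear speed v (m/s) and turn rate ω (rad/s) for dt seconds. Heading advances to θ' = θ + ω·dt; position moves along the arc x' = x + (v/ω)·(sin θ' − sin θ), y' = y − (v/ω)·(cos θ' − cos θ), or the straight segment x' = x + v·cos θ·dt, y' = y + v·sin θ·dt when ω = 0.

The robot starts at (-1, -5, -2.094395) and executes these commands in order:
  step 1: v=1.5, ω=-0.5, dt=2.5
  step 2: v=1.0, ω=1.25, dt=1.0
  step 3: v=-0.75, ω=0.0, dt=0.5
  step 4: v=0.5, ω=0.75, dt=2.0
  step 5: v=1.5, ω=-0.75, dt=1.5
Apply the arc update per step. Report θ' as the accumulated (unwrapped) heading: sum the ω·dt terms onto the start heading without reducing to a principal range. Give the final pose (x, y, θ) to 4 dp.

step 1: θ'=-3.3444 (R=-3.0000) → pose (-4.2023, -6.4385, -3.3444)
step 2: θ'=-2.0944 (R=0.8000) → pose (-5.0563, -6.8221, -2.0944)
step 3: θ'=-2.0944 (straight) → pose (-4.8688, -6.4974, -2.0944)
step 4: θ'=-0.5944 (R=0.6667) → pose (-4.6648, -7.3830, -0.5944)
step 5: θ'=-1.7194 (R=-2.0000) → pose (-3.8068, -9.3361, -1.7194)

(-3.8068, -9.3361, -1.7194)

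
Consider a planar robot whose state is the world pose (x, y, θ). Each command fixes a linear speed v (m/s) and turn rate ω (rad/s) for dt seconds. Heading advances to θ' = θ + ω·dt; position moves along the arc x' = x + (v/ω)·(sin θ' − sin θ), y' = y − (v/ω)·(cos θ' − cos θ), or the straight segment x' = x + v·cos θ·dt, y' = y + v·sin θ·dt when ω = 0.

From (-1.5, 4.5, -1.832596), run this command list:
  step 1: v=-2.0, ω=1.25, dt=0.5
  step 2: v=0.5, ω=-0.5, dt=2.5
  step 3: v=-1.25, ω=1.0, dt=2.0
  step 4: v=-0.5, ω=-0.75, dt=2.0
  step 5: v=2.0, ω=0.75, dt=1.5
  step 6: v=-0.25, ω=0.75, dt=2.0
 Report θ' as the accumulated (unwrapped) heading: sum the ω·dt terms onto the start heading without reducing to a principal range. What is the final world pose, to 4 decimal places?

(-2.3689, 4.5290, 0.6674)

step 1: θ'=-1.2076 (R=-1.6000) → pose (-1.5499, 5.4825, -1.2076)
step 2: θ'=-2.4576 (R=-1.0000) → pose (-1.8527, 4.3522, -2.4576)
step 3: θ'=-0.4576 (R=-1.2500) → pose (-2.0904, 6.4424, -0.4576)
step 4: θ'=-1.9576 (R=0.6667) → pose (-2.4132, 7.2920, -1.9576)
step 5: θ'=-0.8326 (R=2.6667) → pose (-1.9161, 4.4915, -0.8326)
step 6: θ'=0.6674 (R=-0.3333) → pose (-2.3689, 4.5290, 0.6674)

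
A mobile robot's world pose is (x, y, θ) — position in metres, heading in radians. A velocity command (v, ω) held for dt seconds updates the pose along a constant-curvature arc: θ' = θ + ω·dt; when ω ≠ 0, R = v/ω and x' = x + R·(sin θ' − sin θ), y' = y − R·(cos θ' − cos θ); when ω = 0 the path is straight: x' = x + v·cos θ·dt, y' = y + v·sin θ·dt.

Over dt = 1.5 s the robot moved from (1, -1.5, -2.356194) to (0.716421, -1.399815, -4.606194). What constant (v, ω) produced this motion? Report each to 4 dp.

Δθ = -4.606194 − -2.356194 = -2.250000
ω = Δθ/dt = -2.250000/1.5 = -1.5000
R = Δx/(sin θ' − sin θ) = -0.1667
v = R·ω = -0.1667·-1.5000 = 0.2500

v = 0.2500, ω = -1.5000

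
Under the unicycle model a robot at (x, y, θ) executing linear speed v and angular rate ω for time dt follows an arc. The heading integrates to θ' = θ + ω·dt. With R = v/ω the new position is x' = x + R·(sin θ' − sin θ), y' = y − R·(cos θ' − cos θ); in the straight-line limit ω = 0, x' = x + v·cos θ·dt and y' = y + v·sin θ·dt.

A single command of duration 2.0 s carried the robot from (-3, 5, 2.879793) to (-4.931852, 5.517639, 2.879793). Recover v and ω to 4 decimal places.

Δθ = 2.879793 − 2.879793 = 0.000000
ω = Δθ/dt = 0.000000/2.0 = 0.0000
ω = 0 → v = (Δx·cos θ + Δy·sin θ)/dt = 1.0000

v = 1.0000, ω = 0.0000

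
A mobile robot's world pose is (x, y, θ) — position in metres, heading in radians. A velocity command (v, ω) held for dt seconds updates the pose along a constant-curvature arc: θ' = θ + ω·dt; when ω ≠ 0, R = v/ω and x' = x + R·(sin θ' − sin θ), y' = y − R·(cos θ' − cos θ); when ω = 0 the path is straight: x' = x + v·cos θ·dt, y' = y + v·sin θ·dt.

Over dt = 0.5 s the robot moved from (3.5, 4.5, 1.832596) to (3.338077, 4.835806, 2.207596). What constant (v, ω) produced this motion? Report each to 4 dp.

Δθ = 2.207596 − 1.832596 = 0.375000
ω = Δθ/dt = 0.375000/0.5 = 0.7500
R = −Δy/(cos θ' − cos θ) = 1.0000
v = R·ω = 1.0000·0.7500 = 0.7500

v = 0.7500, ω = 0.7500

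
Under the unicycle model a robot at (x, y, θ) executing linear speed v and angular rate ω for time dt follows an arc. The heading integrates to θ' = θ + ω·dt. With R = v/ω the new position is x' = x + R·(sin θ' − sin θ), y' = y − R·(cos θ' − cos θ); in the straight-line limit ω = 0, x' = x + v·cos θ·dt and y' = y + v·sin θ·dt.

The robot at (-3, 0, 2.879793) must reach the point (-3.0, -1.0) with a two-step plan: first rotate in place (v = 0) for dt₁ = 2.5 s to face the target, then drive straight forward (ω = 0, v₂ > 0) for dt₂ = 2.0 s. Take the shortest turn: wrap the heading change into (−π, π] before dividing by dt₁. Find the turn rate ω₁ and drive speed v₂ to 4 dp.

heading to target = atan2(-1−0, -3−-3) = -1.5708
Δθ = wrap(-1.5708 − 2.8798) = 1.8326; ω₁ = Δθ/dt₁ = 0.7330
distance = √((-3−-3)² + (-1−0)²) = 1.0000; v₂ = distance/dt₂ = 0.5000

ω₁ = 0.7330, v₂ = 0.5000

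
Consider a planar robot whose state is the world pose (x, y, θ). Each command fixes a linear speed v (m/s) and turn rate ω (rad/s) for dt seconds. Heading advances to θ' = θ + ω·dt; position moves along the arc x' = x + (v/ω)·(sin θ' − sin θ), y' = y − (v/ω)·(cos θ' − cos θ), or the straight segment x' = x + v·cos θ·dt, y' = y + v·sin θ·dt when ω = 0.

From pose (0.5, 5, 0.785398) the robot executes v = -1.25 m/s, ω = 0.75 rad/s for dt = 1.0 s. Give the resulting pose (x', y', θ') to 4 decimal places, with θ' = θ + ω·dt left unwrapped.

(0.0129, 3.8805, 1.5354)

θ' = 0.7854 + 0.75·1.0 = 1.5354
R = v/ω = -1.25/0.75 = -1.6667
x' = 0.5 + -1.6667·(sin 1.5354 − sin 0.7854) = 0.0129
y' = 5 − -1.6667·(cos 1.5354 − cos 0.7854) = 3.8805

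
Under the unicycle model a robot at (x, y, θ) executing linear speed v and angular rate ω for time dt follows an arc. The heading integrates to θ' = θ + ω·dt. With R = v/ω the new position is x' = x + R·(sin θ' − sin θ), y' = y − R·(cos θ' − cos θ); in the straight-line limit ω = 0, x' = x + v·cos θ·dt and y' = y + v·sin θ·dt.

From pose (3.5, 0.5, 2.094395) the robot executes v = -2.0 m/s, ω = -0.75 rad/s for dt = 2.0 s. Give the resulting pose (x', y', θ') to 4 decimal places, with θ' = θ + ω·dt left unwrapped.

(2.6840, -3.0426, 0.5944)

θ' = 2.0944 + -0.75·2.0 = 0.5944
R = v/ω = -2.0/-0.75 = 2.6667
x' = 3.5 + 2.6667·(sin 0.5944 − sin 2.0944) = 2.6840
y' = 0.5 − 2.6667·(cos 0.5944 − cos 2.0944) = -3.0426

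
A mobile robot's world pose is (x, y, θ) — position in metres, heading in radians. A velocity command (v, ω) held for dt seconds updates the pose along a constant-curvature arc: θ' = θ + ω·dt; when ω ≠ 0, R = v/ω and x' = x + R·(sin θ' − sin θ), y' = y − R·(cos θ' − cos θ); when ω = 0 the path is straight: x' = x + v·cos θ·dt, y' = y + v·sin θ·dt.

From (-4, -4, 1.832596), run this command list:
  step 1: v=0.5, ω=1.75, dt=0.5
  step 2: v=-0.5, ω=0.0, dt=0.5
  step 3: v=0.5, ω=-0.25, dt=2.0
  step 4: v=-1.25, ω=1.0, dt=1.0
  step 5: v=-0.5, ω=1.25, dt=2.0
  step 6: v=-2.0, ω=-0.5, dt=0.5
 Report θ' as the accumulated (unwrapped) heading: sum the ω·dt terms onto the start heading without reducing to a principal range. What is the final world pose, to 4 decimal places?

(-4.1797, -2.4208, 5.4576)

step 1: θ'=2.7076 (R=0.2857) → pose (-4.1558, -3.8147, 2.7076)
step 2: θ'=2.7076 (straight) → pose (-3.9290, -3.9198, 2.7076)
step 3: θ'=2.2076 (R=-2.0000) → pose (-4.6960, -3.2945, 2.2076)
step 4: θ'=3.2076 (R=-1.2500) → pose (-3.6086, -3.7985, 3.2076)
step 5: θ'=5.7076 (R=-0.4000) → pose (-3.4172, -3.0638, 5.7076)
step 6: θ'=5.4576 (R=4.0000) → pose (-4.1797, -2.4208, 5.4576)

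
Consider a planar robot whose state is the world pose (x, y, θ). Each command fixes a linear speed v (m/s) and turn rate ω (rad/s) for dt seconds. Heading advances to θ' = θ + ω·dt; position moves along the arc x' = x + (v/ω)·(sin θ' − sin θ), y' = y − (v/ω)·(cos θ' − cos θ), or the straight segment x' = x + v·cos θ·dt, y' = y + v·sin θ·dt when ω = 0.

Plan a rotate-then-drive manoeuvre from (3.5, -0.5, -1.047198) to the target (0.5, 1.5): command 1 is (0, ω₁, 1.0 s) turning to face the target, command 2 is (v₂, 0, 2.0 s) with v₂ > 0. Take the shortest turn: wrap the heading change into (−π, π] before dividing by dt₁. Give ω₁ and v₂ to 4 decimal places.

ω₁ = -2.6824, v₂ = 1.8028

heading to target = atan2(1.5−-0.5, 0.5−3.5) = 2.5536
Δθ = wrap(2.5536 − -1.0472) = -2.6824; ω₁ = Δθ/dt₁ = -2.6824
distance = √((0.5−3.5)² + (1.5−-0.5)²) = 3.6056; v₂ = distance/dt₂ = 1.8028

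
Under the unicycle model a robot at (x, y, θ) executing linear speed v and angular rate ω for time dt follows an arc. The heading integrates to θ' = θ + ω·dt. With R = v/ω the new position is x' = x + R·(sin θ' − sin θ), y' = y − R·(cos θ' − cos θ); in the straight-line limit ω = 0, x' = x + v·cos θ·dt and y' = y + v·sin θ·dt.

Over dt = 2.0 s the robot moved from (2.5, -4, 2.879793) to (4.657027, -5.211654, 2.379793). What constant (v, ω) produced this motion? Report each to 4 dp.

Δθ = 2.379793 − 2.879793 = -0.500000
ω = Δθ/dt = -0.500000/2.0 = -0.2500
R = Δx/(sin θ' − sin θ) = 5.0000
v = R·ω = 5.0000·-0.2500 = -1.2500

v = -1.2500, ω = -0.2500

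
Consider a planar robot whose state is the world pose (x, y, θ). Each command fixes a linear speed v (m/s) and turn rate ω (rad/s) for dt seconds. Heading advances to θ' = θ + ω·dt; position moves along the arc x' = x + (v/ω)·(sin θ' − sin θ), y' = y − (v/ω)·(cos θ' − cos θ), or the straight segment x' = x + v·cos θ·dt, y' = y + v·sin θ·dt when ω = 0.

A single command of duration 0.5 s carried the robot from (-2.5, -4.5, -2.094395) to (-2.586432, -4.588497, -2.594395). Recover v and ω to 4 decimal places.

v = 0.2500, ω = -1.0000

Δθ = -2.594395 − -2.094395 = -0.500000
ω = Δθ/dt = -0.500000/0.5 = -1.0000
R = −Δy/(cos θ' − cos θ) = -0.2500
v = R·ω = -0.2500·-1.0000 = 0.2500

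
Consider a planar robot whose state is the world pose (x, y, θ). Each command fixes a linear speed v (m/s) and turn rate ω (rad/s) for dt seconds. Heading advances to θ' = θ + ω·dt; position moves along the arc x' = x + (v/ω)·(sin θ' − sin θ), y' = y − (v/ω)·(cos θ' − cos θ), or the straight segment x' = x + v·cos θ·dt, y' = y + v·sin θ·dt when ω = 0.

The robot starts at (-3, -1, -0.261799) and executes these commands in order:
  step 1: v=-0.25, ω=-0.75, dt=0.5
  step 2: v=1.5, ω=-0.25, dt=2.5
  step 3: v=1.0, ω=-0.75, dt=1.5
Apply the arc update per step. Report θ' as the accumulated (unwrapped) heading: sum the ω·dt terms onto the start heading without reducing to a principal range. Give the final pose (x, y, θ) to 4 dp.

step 1: θ'=-0.6368 (R=0.3333) → pose (-3.1119, -0.9460, -0.6368)
step 2: θ'=-1.2618 (R=-6.0000) → pose (-0.9639, -3.9454, -1.2618)
step 3: θ'=-2.3868 (R=-1.3333) → pose (-1.3205, -5.3221, -2.3868)

(-1.3205, -5.3221, -2.3868)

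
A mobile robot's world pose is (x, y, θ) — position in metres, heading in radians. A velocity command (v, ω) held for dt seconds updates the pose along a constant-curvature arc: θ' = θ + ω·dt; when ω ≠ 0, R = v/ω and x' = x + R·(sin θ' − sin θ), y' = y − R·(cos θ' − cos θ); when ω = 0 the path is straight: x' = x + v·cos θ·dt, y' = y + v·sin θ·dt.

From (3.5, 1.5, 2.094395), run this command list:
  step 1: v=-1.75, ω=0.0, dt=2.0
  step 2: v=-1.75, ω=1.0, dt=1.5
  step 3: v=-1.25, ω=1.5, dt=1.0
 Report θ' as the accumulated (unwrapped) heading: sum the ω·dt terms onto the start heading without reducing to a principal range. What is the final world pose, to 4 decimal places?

step 1: θ'=2.0944 (straight) → pose (5.2500, -1.5311, 2.0944)
step 2: θ'=3.5944 (R=-1.7500) → pose (7.5311, -2.2297, 3.5944)
step 3: θ'=5.0944 (R=-0.8333) → pose (7.9398, -1.1697, 5.0944)

(7.9398, -1.1697, 5.0944)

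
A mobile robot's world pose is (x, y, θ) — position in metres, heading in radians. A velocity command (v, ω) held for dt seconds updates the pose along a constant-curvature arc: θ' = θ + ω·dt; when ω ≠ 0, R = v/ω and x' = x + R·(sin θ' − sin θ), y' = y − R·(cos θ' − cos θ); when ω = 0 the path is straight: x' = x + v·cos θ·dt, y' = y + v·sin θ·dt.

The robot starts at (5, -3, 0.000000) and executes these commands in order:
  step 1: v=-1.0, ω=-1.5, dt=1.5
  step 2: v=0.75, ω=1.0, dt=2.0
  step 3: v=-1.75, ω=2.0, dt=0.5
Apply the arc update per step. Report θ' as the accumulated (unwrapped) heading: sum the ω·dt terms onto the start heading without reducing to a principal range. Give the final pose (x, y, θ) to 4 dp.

step 1: θ'=-2.2500 (R=0.6667) → pose (4.4813, -1.9146, -2.2500)
step 2: θ'=-0.2500 (R=0.7500) → pose (4.8793, -3.1124, -0.2500)
step 3: θ'=0.7500 (R=-0.8750) → pose (4.0664, -3.3199, 0.7500)

(4.0664, -3.3199, 0.7500)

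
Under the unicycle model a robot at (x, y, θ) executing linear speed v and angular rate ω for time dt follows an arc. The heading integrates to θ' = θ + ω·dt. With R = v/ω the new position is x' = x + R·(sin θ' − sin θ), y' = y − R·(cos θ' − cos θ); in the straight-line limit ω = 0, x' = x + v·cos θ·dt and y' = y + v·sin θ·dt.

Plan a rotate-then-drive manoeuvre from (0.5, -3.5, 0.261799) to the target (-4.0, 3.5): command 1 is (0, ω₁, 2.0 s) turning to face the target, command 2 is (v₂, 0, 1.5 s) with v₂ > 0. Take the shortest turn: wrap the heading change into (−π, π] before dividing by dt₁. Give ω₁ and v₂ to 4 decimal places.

heading to target = atan2(3.5−-3.5, -4−0.5) = 2.1421
Δθ = wrap(2.1421 − 0.2618) = 1.8803; ω₁ = Δθ/dt₁ = 0.9402
distance = √((-4−0.5)² + (3.5−-3.5)²) = 8.3217; v₂ = distance/dt₂ = 5.5478

ω₁ = 0.9402, v₂ = 5.5478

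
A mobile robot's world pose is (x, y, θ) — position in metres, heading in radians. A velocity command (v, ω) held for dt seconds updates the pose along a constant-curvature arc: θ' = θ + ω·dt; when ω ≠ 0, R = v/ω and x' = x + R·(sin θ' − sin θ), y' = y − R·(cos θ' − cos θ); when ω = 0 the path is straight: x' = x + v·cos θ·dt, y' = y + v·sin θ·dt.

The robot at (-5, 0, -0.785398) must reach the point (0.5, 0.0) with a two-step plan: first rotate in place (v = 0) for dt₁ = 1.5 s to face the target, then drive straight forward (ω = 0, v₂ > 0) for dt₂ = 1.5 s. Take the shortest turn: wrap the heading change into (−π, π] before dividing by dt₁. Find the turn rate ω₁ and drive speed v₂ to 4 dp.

ω₁ = 0.5236, v₂ = 3.6667

heading to target = atan2(0−0, 0.5−-5) = 0.0000
Δθ = wrap(0.0000 − -0.7854) = 0.7854; ω₁ = Δθ/dt₁ = 0.5236
distance = √((0.5−-5)² + (0−0)²) = 5.5000; v₂ = distance/dt₂ = 3.6667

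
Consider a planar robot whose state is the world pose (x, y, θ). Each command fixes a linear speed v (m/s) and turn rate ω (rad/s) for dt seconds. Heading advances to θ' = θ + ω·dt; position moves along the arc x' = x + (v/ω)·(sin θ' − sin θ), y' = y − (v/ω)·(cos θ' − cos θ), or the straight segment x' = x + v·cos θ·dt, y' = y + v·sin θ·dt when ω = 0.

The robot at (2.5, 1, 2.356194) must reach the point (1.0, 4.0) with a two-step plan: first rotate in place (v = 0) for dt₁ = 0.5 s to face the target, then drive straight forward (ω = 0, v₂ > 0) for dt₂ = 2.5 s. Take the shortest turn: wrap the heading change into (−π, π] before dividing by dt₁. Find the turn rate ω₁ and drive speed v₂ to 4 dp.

ω₁ = -0.6435, v₂ = 1.3416

heading to target = atan2(4−1, 1−2.5) = 2.0344
Δθ = wrap(2.0344 − 2.3562) = -0.3218; ω₁ = Δθ/dt₁ = -0.6435
distance = √((1−2.5)² + (4−1)²) = 3.3541; v₂ = distance/dt₂ = 1.3416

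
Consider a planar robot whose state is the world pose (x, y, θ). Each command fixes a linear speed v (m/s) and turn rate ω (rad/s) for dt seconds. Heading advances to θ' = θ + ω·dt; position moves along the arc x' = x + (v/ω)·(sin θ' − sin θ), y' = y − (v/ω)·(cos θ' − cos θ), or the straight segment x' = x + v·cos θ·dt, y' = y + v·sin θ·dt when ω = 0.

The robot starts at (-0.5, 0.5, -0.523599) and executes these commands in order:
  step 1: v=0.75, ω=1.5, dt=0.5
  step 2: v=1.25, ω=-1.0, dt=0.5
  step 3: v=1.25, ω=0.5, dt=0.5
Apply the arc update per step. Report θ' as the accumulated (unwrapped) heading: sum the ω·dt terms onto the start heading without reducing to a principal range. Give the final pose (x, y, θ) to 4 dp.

(1.0971, 0.3389, -0.0236)

step 1: θ'=0.2264 (R=0.5000) → pose (-0.1378, 0.4458, 0.2264)
step 2: θ'=-0.2736 (R=-1.2500) → pose (0.4806, 0.4312, -0.2736)
step 3: θ'=-0.0236 (R=2.5000) → pose (1.0971, 0.3389, -0.0236)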